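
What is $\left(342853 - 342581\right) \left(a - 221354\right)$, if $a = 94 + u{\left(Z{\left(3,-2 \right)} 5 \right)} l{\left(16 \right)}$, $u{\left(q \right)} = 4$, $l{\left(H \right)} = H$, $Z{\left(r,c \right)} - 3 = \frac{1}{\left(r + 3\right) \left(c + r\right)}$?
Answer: $-60165312$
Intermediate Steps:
$Z{\left(r,c \right)} = 3 + \frac{1}{\left(3 + r\right) \left(c + r\right)}$ ($Z{\left(r,c \right)} = 3 + \frac{1}{\left(r + 3\right) \left(c + r\right)} = 3 + \frac{1}{\left(3 + r\right) \left(c + r\right)}$)
$a = 158$ ($a = 94 + 4 \cdot 16 = 94 + 64 = 158$)
$\left(342853 - 342581\right) \left(a - 221354\right) = \left(342853 - 342581\right) \left(158 - 221354\right) = 272 \left(-221196\right) = -60165312$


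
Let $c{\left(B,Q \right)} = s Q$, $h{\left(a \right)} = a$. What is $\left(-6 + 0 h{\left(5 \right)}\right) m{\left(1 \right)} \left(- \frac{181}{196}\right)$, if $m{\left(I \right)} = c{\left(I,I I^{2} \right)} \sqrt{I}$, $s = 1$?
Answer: $\frac{543}{98} \approx 5.5408$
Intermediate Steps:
$c{\left(B,Q \right)} = Q$ ($c{\left(B,Q \right)} = 1 Q = Q$)
$m{\left(I \right)} = I^{\frac{7}{2}}$ ($m{\left(I \right)} = I I^{2} \sqrt{I} = I^{3} \sqrt{I} = I^{\frac{7}{2}}$)
$\left(-6 + 0 h{\left(5 \right)}\right) m{\left(1 \right)} \left(- \frac{181}{196}\right) = \left(-6 + 0 \cdot 5\right) 1^{\frac{7}{2}} \left(- \frac{181}{196}\right) = \left(-6 + 0\right) 1 \left(\left(-181\right) \frac{1}{196}\right) = \left(-6\right) 1 \left(- \frac{181}{196}\right) = \left(-6\right) \left(- \frac{181}{196}\right) = \frac{543}{98}$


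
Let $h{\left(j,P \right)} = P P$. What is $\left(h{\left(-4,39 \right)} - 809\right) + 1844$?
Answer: $2556$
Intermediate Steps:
$h{\left(j,P \right)} = P^{2}$
$\left(h{\left(-4,39 \right)} - 809\right) + 1844 = \left(39^{2} - 809\right) + 1844 = \left(1521 - 809\right) + 1844 = 712 + 1844 = 2556$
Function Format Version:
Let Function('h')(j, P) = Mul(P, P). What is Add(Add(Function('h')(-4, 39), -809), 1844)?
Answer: 2556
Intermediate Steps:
Function('h')(j, P) = Pow(P, 2)
Add(Add(Function('h')(-4, 39), -809), 1844) = Add(Add(Pow(39, 2), -809), 1844) = Add(Add(1521, -809), 1844) = Add(712, 1844) = 2556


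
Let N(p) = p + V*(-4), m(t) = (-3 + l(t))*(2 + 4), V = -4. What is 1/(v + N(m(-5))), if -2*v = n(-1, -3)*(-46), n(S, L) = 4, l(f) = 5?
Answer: 1/120 ≈ 0.0083333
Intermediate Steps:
m(t) = 12 (m(t) = (-3 + 5)*(2 + 4) = 2*6 = 12)
N(p) = 16 + p (N(p) = p - 4*(-4) = p + 16 = 16 + p)
v = 92 (v = -2*(-46) = -½*(-184) = 92)
1/(v + N(m(-5))) = 1/(92 + (16 + 12)) = 1/(92 + 28) = 1/120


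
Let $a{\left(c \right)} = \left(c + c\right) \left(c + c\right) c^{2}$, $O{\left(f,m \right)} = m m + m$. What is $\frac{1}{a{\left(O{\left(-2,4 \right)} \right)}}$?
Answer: $\frac{1}{640000} \approx 1.5625 \cdot 10^{-6}$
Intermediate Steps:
$O{\left(f,m \right)} = m + m^{2}$ ($O{\left(f,m \right)} = m^{2} + m = m + m^{2}$)
$a{\left(c \right)} = 4 c^{4}$ ($a{\left(c \right)} = 2 c 2 c c^{2} = 4 c^{2} c^{2} = 4 c^{4}$)
$\frac{1}{a{\left(O{\left(-2,4 \right)} \right)}} = \frac{1}{4 \left(4 \left(1 + 4\right)\right)^{4}} = \frac{1}{4 \left(4 \cdot 5\right)^{4}} = \frac{1}{4 \cdot 20^{4}} = \frac{1}{4 \cdot 160000} = \frac{1}{640000}$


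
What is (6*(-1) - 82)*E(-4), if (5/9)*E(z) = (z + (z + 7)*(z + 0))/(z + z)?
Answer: -1584/5 ≈ -316.80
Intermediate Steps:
E(z) = 9*(z + z*(7 + z))/(10*z) (E(z) = 9*((z + (z + 7)*(z + 0))/(z + z))/5 = 9*((z + (7 + z)*z)/((2*z)))/5 = 9*((z + z*(7 + z))*(1/(2*z)))/5 = 9*((z + z*(7 + z))/(2*z))/5 = 9*(z + z*(7 + z))/(10*z))
(6*(-1) - 82)*E(-4) = (6*(-1) - 82)*(36/5 + (9/10)*(-4)) = (-6 - 82)*(36/5 - 18/5) = -88*18/5 = -1584/5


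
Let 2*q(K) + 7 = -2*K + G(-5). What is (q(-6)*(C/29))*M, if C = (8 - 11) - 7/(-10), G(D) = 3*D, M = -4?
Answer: -46/29 ≈ -1.5862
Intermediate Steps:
C = -23/10 (C = -3 - 7*(-1/10) = -3 + 7/10 = -23/10 ≈ -2.3000)
q(K) = -11 - K (q(K) = -7/2 + (-2*K + 3*(-5))/2 = -7/2 + (-2*K - 15)/2 = -7/2 + (-15 - 2*K)/2 = -7/2 + (-15/2 - K) = -11 - K)
(q(-6)*(C/29))*M = ((-11 - 1*(-6))*(-23/10/29))*(-4) = ((-11 + 6)*(-23/10*1/29))*(-4) = -5*(-23/290)*(-4) = (23/58)*(-4) = -46/29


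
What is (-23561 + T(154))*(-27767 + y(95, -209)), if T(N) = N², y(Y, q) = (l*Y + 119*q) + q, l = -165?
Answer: -10620910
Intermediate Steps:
y(Y, q) = -165*Y + 120*q (y(Y, q) = (-165*Y + 119*q) + q = -165*Y + 120*q)
(-23561 + T(154))*(-27767 + y(95, -209)) = (-23561 + 154²)*(-27767 + (-165*95 + 120*(-209))) = (-23561 + 23716)*(-27767 + (-15675 - 25080)) = 155*(-27767 - 40755) = 155*(-68522) = -10620910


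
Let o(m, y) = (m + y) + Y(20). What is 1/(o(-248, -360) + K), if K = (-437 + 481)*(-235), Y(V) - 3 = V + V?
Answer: -1/10905 ≈ -9.1701e-5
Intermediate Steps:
Y(V) = 3 + 2*V (Y(V) = 3 + (V + V) = 3 + 2*V)
o(m, y) = 43 + m + y (o(m, y) = (m + y) + (3 + 2*20) = (m + y) + (3 + 40) = (m + y) + 43 = 43 + m + y)
K = -10340 (K = 44*(-235) = -10340)
1/(o(-248, -360) + K) = 1/((43 - 248 - 360) - 10340) = 1/(-565 - 10340) = 1/(-10905) = -1/10905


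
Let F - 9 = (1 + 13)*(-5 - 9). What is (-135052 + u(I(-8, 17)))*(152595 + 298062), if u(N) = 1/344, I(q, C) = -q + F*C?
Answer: -20936571981759/344 ≈ -6.0862e+10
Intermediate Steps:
F = -187 (F = 9 + (1 + 13)*(-5 - 9) = 9 + 14*(-14) = 9 - 196 = -187)
I(q, C) = -q - 187*C
u(N) = 1/344
(-135052 + u(I(-8, 17)))*(152595 + 298062) = (-135052 + 1/344)*(152595 + 298062) = -46457887/344*450657 = -20936571981759/344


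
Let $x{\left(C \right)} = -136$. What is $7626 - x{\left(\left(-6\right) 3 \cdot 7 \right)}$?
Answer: $7762$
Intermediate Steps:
$7626 - x{\left(\left(-6\right) 3 \cdot 7 \right)} = 7626 - -136 = 7626 + 136 = 7762$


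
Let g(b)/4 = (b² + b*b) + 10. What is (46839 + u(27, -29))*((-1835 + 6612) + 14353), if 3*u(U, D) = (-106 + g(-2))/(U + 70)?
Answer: 260744099950/291 ≈ 8.9603e+8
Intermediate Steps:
g(b) = 40 + 8*b² (g(b) = 4*((b² + b*b) + 10) = 4*((b² + b²) + 10) = 4*(2*b² + 10) = 4*(10 + 2*b²) = 40 + 8*b²)
u(U, D) = -34/(3*(70 + U)) (u(U, D) = ((-106 + (40 + 8*(-2)²))/(U + 70))/3 = ((-106 + (40 + 8*4))/(70 + U))/3 = ((-106 + (40 + 32))/(70 + U))/3 = ((-106 + 72)/(70 + U))/3 = (-34/(70 + U))/3 = -34/(3*(70 + U)))
(46839 + u(27, -29))*((-1835 + 6612) + 14353) = (46839 - 34/(210 + 3*27))*((-1835 + 6612) + 14353) = (46839 - 34/(210 + 81))*(4777 + 14353) = (46839 - 34/291)*19130 = (13630115/291)*19130 = 260744099950/291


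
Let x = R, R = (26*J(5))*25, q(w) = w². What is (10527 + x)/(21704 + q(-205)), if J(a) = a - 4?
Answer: 11177/63729 ≈ 0.17538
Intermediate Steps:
J(a) = -4 + a
R = 650 (R = (26*(-4 + 5))*25 = (26*1)*25 = 26*25 = 650)
x = 650
(10527 + x)/(21704 + q(-205)) = (10527 + 650)/(21704 + (-205)²) = 11177/(21704 + 42025) = 11177/63729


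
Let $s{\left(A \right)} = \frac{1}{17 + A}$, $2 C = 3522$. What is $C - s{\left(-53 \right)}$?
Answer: $\frac{63397}{36} \approx 1761.0$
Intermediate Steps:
$C = 1761$ ($C = \frac{1}{2} \cdot 3522 = 1761$)
$C - s{\left(-53 \right)} = 1761 - \frac{1}{17 - 53} = 1761 - \frac{1}{-36} = 1761 - - \frac{1}{36} = 1761 + \frac{1}{36} = \frac{63397}{36}$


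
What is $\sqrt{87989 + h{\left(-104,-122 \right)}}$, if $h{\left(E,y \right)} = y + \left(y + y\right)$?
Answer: $\sqrt{87623} \approx 296.01$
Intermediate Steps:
$h{\left(E,y \right)} = 3 y$ ($h{\left(E,y \right)} = y + 2 y = 3 y$)
$\sqrt{87989 + h{\left(-104,-122 \right)}} = \sqrt{87989 + 3 \left(-122\right)} = \sqrt{87989 - 366} = \sqrt{87623}$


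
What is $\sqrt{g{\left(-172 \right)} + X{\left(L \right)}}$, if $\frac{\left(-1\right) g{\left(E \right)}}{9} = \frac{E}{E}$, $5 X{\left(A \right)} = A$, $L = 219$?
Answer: $\frac{\sqrt{870}}{5} \approx 5.8992$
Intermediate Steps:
$X{\left(A \right)} = \frac{A}{5}$
$g{\left(E \right)} = -9$ ($g{\left(E \right)} = - 9 \frac{E}{E} = \left(-9\right) 1 = -9$)
$\sqrt{g{\left(-172 \right)} + X{\left(L \right)}} = \sqrt{-9 + \frac{1}{5} \cdot 219} = \sqrt{-9 + \frac{219}{5}} = \sqrt{\frac{174}{5}} = \frac{\sqrt{870}}{5}$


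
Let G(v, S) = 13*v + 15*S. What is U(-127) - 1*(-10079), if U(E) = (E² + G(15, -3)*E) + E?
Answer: 7031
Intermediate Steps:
U(E) = E² + 151*E (U(E) = (E² + (13*15 + 15*(-3))*E) + E = (E² + (195 - 45)*E) + E = (E² + 150*E) + E = E² + 151*E)
U(-127) - 1*(-10079) = -127*(151 - 127) - 1*(-10079) = -127*24 + 10079 = -3048 + 10079 = 7031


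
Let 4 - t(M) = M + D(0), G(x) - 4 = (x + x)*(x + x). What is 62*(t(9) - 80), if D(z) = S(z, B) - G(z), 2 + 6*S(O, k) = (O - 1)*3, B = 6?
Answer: -14911/3 ≈ -4970.3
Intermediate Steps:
S(O, k) = -⅚ + O/2 (S(O, k) = -⅓ + ((O - 1)*3)/6 = -⅓ + ((-1 + O)*3)/6 = -⅓ + (-3 + 3*O)/6 = -⅓ + (-½ + O/2) = -⅚ + O/2)
G(x) = 4 + 4*x² (G(x) = 4 + (x + x)*(x + x) = 4 + (2*x)*(2*x) = 4 + 4*x²)
D(z) = -29/6 + z/2 - 4*z² (D(z) = (-⅚ + z/2) - (4 + 4*z²) = (-⅚ + z/2) + (-4 - 4*z²) = -29/6 + z/2 - 4*z²)
t(M) = 53/6 - M (t(M) = 4 - (M + (-29/6 + (½)*0 - 4*0²)) = 4 - (M + (-29/6 + 0 - 4*0)) = 4 - (M + (-29/6 + 0 + 0)) = 4 - (M - 29/6) = 4 - (-29/6 + M) = 4 + (29/6 - M) = 53/6 - M)
62*(t(9) - 80) = 62*((53/6 - 1*9) - 80) = 62*((53/6 - 9) - 80) = 62*(-⅙ - 80) = 62*(-481/6) = -14911/3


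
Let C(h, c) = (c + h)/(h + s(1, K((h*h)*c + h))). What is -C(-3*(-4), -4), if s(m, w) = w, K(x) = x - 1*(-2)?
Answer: 4/275 ≈ 0.014545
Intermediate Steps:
K(x) = 2 + x (K(x) = x + 2 = 2 + x)
C(h, c) = (c + h)/(2 + 2*h + c*h**2) (C(h, c) = (c + h)/(h + (2 + ((h*h)*c + h))) = (c + h)/(h + (2 + (h**2*c + h))) = (c + h)/(h + (2 + (c*h**2 + h))) = (c + h)/(h + (2 + (h + c*h**2))) = (c + h)/(h + (2 + h + c*h**2)) = (c + h)/(2 + 2*h + c*h**2))
-C(-3*(-4), -4) = -(-4 - 3*(-4))/(2 - 3*(-4) + (-3*(-4))*(1 - (-12)*(-4))) = -(-4 + 12)/(2 + 12 + 12*(1 - 4*12)) = -8/(2 + 12 + 12*(1 - 48)) = -8/(2 + 12 + 12*(-47)) = -8/(2 + 12 - 564) = -8/(-550) = -(-1)*8/550 = -1*(-4/275) = 4/275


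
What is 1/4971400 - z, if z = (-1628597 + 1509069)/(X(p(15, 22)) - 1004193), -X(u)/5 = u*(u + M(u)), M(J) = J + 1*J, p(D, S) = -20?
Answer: -594220489007/5022073480200 ≈ -0.11832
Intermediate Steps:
M(J) = 2*J (M(J) = J + J = 2*J)
X(u) = -15*u² (X(u) = -5*u*(u + 2*u) = -5*u*3*u = -15*u²)
z = 119528/1010193 (z = (-1628597 + 1509069)/(-15*(-20)² - 1004193) = -119528/(-15*400 - 1004193) = -119528/(-6000 - 1004193) = -119528/(-1010193) = -119528*(-1/1010193) = 119528/1010193 ≈ 0.11832)
1/4971400 - z = 1/4971400 - 1*119528/1010193 = 1/4971400 - 119528/1010193 = -594220489007/5022073480200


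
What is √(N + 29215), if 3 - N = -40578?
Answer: 2*√17449 ≈ 264.19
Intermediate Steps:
N = 40581 (N = 3 - 1*(-40578) = 3 + 40578 = 40581)
√(N + 29215) = √(40581 + 29215) = √69796 = 2*√17449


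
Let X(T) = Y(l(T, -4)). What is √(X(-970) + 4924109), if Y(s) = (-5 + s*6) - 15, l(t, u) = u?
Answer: √4924065 ≈ 2219.0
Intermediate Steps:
Y(s) = -20 + 6*s (Y(s) = (-5 + 6*s) - 15 = -20 + 6*s)
X(T) = -44 (X(T) = -20 + 6*(-4) = -20 - 24 = -44)
√(X(-970) + 4924109) = √(-44 + 4924109) = √4924065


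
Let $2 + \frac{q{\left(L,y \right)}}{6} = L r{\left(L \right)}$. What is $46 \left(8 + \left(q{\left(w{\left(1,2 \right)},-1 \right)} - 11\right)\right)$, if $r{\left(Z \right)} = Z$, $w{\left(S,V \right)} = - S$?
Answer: $-414$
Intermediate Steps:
$q{\left(L,y \right)} = -12 + 6 L^{2}$ ($q{\left(L,y \right)} = -12 + 6 L L = -12 + 6 L^{2}$)
$46 \left(8 + \left(q{\left(w{\left(1,2 \right)},-1 \right)} - 11\right)\right) = 46 \left(8 - \left(23 - 6\right)\right) = 46 \left(8 + \left(\left(-12 + 6 \cdot 1\right) - 11\right)\right) = 46 \left(8 + \left(\left(-12 + 6\right) - 11\right)\right) = 46 \left(8 - 17\right) = 46 \left(-9\right) = -414$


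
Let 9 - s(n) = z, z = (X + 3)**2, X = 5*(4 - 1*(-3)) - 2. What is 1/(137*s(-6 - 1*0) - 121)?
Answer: -1/176440 ≈ -5.6677e-6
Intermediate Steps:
X = 33 (X = 5*(4 + 3) - 2 = 5*7 - 2 = 35 - 2 = 33)
z = 1296 (z = (33 + 3)**2 = 36**2 = 1296)
s(n) = -1287 (s(n) = 9 - 1*1296 = 9 - 1296 = -1287)
1/(137*s(-6 - 1*0) - 121) = 1/(137*(-1287) - 121) = 1/(-176319 - 121) = 1/(-176440) = -1/176440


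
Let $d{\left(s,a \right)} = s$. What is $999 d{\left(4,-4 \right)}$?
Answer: $3996$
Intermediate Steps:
$999 d{\left(4,-4 \right)} = 999 \cdot 4 = 3996$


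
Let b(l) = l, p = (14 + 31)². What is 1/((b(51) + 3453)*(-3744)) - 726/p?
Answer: -117584921/327974400 ≈ -0.35852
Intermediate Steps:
p = 2025 (p = 45² = 2025)
1/((b(51) + 3453)*(-3744)) - 726/p = 1/((51 + 3453)*(-3744)) - 726/2025 = -1/3744/3504 - 726*1/2025 = (1/3504)*(-1/3744) - 242/675 = -1/13118976 - 242/675 = -117584921/327974400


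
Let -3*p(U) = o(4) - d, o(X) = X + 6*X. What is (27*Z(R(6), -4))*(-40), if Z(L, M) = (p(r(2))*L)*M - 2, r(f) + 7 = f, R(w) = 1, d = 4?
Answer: -32400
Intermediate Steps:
r(f) = -7 + f
o(X) = 7*X
p(U) = -8 (p(U) = -(7*4 - 1*4)/3 = -(28 - 4)/3 = -⅓*24 = -8)
Z(L, M) = -2 - 8*L*M (Z(L, M) = (-8*L)*M - 2 = -8*L*M - 2 = -2 - 8*L*M)
(27*Z(R(6), -4))*(-40) = (27*(-2 - 8*1*(-4)))*(-40) = (27*(-2 + 32))*(-40) = (27*30)*(-40) = 810*(-40) = -32400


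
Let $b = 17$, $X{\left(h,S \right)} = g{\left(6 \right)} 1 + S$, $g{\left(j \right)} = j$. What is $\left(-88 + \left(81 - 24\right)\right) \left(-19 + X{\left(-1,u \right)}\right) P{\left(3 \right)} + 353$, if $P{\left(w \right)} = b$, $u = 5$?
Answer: $4569$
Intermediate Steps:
$X{\left(h,S \right)} = 6 + S$ ($X{\left(h,S \right)} = 6 \cdot 1 + S = 6 + S$)
$P{\left(w \right)} = 17$
$\left(-88 + \left(81 - 24\right)\right) \left(-19 + X{\left(-1,u \right)}\right) P{\left(3 \right)} + 353 = \left(-88 + \left(81 - 24\right)\right) \left(-19 + \left(6 + 5\right)\right) 17 + 353 = \left(-88 + 57\right) \left(-19 + 11\right) 17 + 353 = \left(-31\right) \left(-8\right) 17 + 353 = 248 \cdot 17 + 353 = 4216 + 353 = 4569$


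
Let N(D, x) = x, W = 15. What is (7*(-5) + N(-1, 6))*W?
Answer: -435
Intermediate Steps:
(7*(-5) + N(-1, 6))*W = (7*(-5) + 6)*15 = (-35 + 6)*15 = -29*15 = -435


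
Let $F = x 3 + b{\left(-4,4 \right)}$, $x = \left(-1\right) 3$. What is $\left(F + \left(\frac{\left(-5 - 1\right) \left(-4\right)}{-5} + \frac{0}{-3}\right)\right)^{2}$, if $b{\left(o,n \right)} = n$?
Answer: $\frac{2401}{25} \approx 96.04$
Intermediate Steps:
$x = -3$
$F = -5$ ($F = \left(-3\right) 3 + 4 = -9 + 4 = -5$)
$\left(F + \left(\frac{\left(-5 - 1\right) \left(-4\right)}{-5} + \frac{0}{-3}\right)\right)^{2} = \left(-5 + \left(\frac{\left(-5 - 1\right) \left(-4\right)}{-5} + \frac{0}{-3}\right)\right)^{2} = \left(-5 + \left(\left(-6\right) \left(-4\right) \left(- \frac{1}{5}\right) + 0 \left(- \frac{1}{3}\right)\right)\right)^{2} = \left(-5 + \left(24 \left(- \frac{1}{5}\right) + 0\right)\right)^{2} = \left(-5 + \left(- \frac{24}{5} + 0\right)\right)^{2} = \left(-5 - \frac{24}{5}\right)^{2} = \left(- \frac{49}{5}\right)^{2} = \frac{2401}{25}$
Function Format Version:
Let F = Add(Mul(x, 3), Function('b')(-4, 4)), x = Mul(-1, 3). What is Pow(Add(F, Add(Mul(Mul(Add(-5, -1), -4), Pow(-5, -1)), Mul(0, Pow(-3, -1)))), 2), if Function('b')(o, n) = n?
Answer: Rational(2401, 25) ≈ 96.040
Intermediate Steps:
x = -3
F = -5 (F = Add(Mul(-3, 3), 4) = Add(-9, 4) = -5)
Pow(Add(F, Add(Mul(Mul(Add(-5, -1), -4), Pow(-5, -1)), Mul(0, Pow(-3, -1)))), 2) = Pow(Add(-5, Add(Mul(Mul(Add(-5, -1), -4), Pow(-5, -1)), Mul(0, Pow(-3, -1)))), 2) = Pow(Add(-5, Add(Mul(Mul(-6, -4), Rational(-1, 5)), Mul(0, Rational(-1, 3)))), 2) = Pow(Add(-5, Add(Mul(24, Rational(-1, 5)), 0)), 2) = Pow(Add(-5, Add(Rational(-24, 5), 0)), 2) = Pow(Add(-5, Rational(-24, 5)), 2) = Pow(Rational(-49, 5), 2) = Rational(2401, 25)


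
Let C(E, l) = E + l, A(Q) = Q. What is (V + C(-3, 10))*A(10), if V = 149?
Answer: 1560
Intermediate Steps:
(V + C(-3, 10))*A(10) = (149 + (-3 + 10))*10 = (149 + 7)*10 = 156*10 = 1560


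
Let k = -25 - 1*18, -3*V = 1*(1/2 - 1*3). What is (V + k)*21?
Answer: -1771/2 ≈ -885.50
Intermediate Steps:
V = 5/6 (V = -(1/2 - 1*3)/3 = -(1/2 - 3)/3 = -(-5)/(3*2) = -1/3*(-5/2) = 5/6 ≈ 0.83333)
k = -43 (k = -25 - 18 = -43)
(V + k)*21 = (5/6 - 43)*21 = -253/6*21 = -1771/2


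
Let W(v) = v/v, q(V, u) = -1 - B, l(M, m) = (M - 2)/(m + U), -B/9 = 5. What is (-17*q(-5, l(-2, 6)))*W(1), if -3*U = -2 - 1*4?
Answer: -748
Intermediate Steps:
B = -45 (B = -9*5 = -45)
U = 2 (U = -(-2 - 1*4)/3 = -(-2 - 4)/3 = -⅓*(-6) = 2)
l(M, m) = (-2 + M)/(2 + m) (l(M, m) = (M - 2)/(m + 2) = (-2 + M)/(2 + m))
q(V, u) = 44 (q(V, u) = -1 - 1*(-45) = -1 + 45 = 44)
W(v) = 1
(-17*q(-5, l(-2, 6)))*W(1) = -17*44*1 = -748*1 = -748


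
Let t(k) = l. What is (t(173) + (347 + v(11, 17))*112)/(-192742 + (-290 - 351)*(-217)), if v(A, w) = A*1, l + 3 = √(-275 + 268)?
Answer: -40093/53645 - I*√7/53645 ≈ -0.74738 - 4.932e-5*I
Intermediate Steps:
l = -3 + I*√7 (l = -3 + √(-275 + 268) = -3 + √(-7) = -3 + I*√7 ≈ -3.0 + 2.6458*I)
v(A, w) = A
t(k) = -3 + I*√7
(t(173) + (347 + v(11, 17))*112)/(-192742 + (-290 - 351)*(-217)) = ((-3 + I*√7) + (347 + 11)*112)/(-192742 + (-290 - 351)*(-217)) = ((-3 + I*√7) + 358*112)/(-192742 - 641*(-217)) = ((-3 + I*√7) + 40096)/(-192742 + 139097) = (40093 + I*√7)/(-53645) = (40093 + I*√7)*(-1/53645) = -40093/53645 - I*√7/53645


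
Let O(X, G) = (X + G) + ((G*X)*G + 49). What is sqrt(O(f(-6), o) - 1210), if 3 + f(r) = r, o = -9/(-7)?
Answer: 18*I*sqrt(179)/7 ≈ 34.403*I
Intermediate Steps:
o = 9/7 (o = -9*(-1/7) = 9/7 ≈ 1.2857)
f(r) = -3 + r
O(X, G) = 49 + G + X + X*G**2 (O(X, G) = (G + X) + (X*G**2 + 49) = (G + X) + (49 + X*G**2) = 49 + G + X + X*G**2)
sqrt(O(f(-6), o) - 1210) = sqrt((49 + 9/7 + (-3 - 6) + (-3 - 6)*(9/7)**2) - 1210) = sqrt((49 + 9/7 - 9 - 9*81/49) - 1210) = sqrt((49 + 9/7 - 9 - 729/49) - 1210) = sqrt(1294/49 - 1210) = sqrt(-57996/49) = 18*I*sqrt(179)/7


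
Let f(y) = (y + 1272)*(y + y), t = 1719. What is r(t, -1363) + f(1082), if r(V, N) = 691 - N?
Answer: 5096110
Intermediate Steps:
f(y) = 2*y*(1272 + y) (f(y) = (1272 + y)*(2*y) = 2*y*(1272 + y))
r(t, -1363) + f(1082) = (691 - 1*(-1363)) + 2*1082*(1272 + 1082) = (691 + 1363) + 2*1082*2354 = 2054 + 5094056 = 5096110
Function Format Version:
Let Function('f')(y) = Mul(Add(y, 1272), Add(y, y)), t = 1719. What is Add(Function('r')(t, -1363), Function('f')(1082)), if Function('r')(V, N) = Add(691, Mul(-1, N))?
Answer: 5096110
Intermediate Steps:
Function('f')(y) = Mul(2, y, Add(1272, y)) (Function('f')(y) = Mul(Add(1272, y), Mul(2, y)) = Mul(2, y, Add(1272, y)))
Add(Function('r')(t, -1363), Function('f')(1082)) = Add(Add(691, Mul(-1, -1363)), Mul(2, 1082, Add(1272, 1082))) = Add(Add(691, 1363), Mul(2, 1082, 2354)) = Add(2054, 5094056) = 5096110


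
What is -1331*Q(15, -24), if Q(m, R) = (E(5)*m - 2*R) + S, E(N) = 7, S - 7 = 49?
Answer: -278179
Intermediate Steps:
S = 56 (S = 7 + 49 = 56)
Q(m, R) = 56 - 2*R + 7*m (Q(m, R) = (7*m - 2*R) + 56 = (-2*R + 7*m) + 56 = 56 - 2*R + 7*m)
-1331*Q(15, -24) = -1331*(56 - 2*(-24) + 7*15) = -1331*(56 + 48 + 105) = -1331*209 = -278179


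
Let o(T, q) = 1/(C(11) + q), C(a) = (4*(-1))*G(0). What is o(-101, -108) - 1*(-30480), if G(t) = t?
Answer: 3291839/108 ≈ 30480.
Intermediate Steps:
C(a) = 0 (C(a) = (4*(-1))*0 = -4*0 = 0)
o(T, q) = 1/q (o(T, q) = 1/(0 + q) = 1/q)
o(-101, -108) - 1*(-30480) = 1/(-108) - 1*(-30480) = -1/108 + 30480 = 3291839/108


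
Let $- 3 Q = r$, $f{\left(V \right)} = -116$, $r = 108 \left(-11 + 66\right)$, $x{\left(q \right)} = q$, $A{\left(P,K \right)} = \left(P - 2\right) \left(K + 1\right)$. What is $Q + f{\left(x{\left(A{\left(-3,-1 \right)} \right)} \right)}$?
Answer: $-2096$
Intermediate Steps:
$A{\left(P,K \right)} = \left(1 + K\right) \left(-2 + P\right)$ ($A{\left(P,K \right)} = \left(-2 + P\right) \left(1 + K\right) = \left(1 + K\right) \left(-2 + P\right)$)
$r = 5940$ ($r = 108 \cdot 55 = 5940$)
$Q = -1980$ ($Q = \left(- \frac{1}{3}\right) 5940 = -1980$)
$Q + f{\left(x{\left(A{\left(-3,-1 \right)} \right)} \right)} = -1980 - 116 = -2096$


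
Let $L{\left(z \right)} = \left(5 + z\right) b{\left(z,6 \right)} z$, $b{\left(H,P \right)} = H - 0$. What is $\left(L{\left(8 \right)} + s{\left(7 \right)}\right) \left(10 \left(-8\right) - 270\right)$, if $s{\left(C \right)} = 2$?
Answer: $-291900$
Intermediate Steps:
$b{\left(H,P \right)} = H$ ($b{\left(H,P \right)} = H + 0 = H$)
$L{\left(z \right)} = z^{2} \left(5 + z\right)$ ($L{\left(z \right)} = \left(5 + z\right) z z = z \left(5 + z\right) z = z^{2} \left(5 + z\right)$)
$\left(L{\left(8 \right)} + s{\left(7 \right)}\right) \left(10 \left(-8\right) - 270\right) = \left(8^{2} \left(5 + 8\right) + 2\right) \left(10 \left(-8\right) - 270\right) = \left(64 \cdot 13 + 2\right) \left(-80 - 270\right) = \left(832 + 2\right) \left(-350\right) = 834 \left(-350\right) = -291900$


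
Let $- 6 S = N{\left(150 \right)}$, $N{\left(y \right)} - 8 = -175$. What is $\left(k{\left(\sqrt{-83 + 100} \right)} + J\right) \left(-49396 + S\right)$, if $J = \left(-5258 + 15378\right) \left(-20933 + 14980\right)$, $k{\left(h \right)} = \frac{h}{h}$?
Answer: $\frac{5948307111677}{2} \approx 2.9742 \cdot 10^{12}$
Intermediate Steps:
$N{\left(y \right)} = -167$ ($N{\left(y \right)} = 8 - 175 = -167$)
$k{\left(h \right)} = 1$
$J = -60244360$ ($J = 10120 \left(-5953\right) = -60244360$)
$S = \frac{167}{6}$ ($S = \left(- \frac{1}{6}\right) \left(-167\right) = \frac{167}{6} \approx 27.833$)
$\left(k{\left(\sqrt{-83 + 100} \right)} + J\right) \left(-49396 + S\right) = \left(1 - 60244360\right) \left(-49396 + \frac{167}{6}\right) = \left(-60244359\right) \left(- \frac{296209}{6}\right) = \frac{5948307111677}{2}$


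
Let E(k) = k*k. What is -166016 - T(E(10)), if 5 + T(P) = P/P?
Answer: -166012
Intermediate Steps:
E(k) = k**2
T(P) = -4 (T(P) = -5 + P/P = -5 + 1 = -4)
-166016 - T(E(10)) = -166016 - 1*(-4) = -166016 + 4 = -166012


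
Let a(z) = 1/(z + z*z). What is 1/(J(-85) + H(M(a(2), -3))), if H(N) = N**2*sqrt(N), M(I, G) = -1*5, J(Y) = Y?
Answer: -17/2070 - I*sqrt(5)/414 ≈ -0.0082126 - 0.0054011*I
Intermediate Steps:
a(z) = 1/(z + z**2)
M(I, G) = -5
H(N) = N**(5/2)
1/(J(-85) + H(M(a(2), -3))) = 1/(-85 + (-5)**(5/2)) = 1/(-85 + 25*I*sqrt(5))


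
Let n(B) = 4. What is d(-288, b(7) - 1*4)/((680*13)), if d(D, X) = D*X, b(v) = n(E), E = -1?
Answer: 0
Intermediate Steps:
b(v) = 4
d(-288, b(7) - 1*4)/((680*13)) = (-288*(4 - 1*4))/((680*13)) = -288*(4 - 4)/8840 = -288*0*(1/8840) = 0*(1/8840) = 0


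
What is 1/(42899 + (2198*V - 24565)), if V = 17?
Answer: 1/55700 ≈ 1.7953e-5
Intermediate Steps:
1/(42899 + (2198*V - 24565)) = 1/(42899 + (2198*17 - 24565)) = 1/(42899 + (37366 - 24565)) = 1/(42899 + 12801) = 1/55700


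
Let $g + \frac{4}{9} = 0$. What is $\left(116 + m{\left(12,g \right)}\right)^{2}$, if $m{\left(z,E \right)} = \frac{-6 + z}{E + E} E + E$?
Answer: $\frac{1138489}{81} \approx 14055.0$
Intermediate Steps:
$g = - \frac{4}{9}$ ($g = - \frac{4}{9} + 0 = - \frac{4}{9} \approx -0.44444$)
$m{\left(z,E \right)} = -3 + E + \frac{z}{2}$ ($m{\left(z,E \right)} = \frac{-6 + z}{2 E} E + E = \left(-3 + \frac{z}{2}\right) + E = -3 + E + \frac{z}{2}$)
$\left(116 + m{\left(12,g \right)}\right)^{2} = \left(116 - - \frac{23}{9}\right)^{2} = \left(116 + \frac{23}{9}\right)^{2} = \left(\frac{1067}{9}\right)^{2} = \frac{1138489}{81}$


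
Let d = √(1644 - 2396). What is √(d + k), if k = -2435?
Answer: √(-2435 + 4*I*√47) ≈ 0.2779 + 49.346*I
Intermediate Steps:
d = 4*I*√47 (d = √(-752) = 4*I*√47 ≈ 27.423*I)
√(d + k) = √(4*I*√47 - 2435) = √(-2435 + 4*I*√47)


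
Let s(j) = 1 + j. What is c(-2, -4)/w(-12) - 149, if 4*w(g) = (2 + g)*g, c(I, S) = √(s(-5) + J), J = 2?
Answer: -149 + I*√2/30 ≈ -149.0 + 0.04714*I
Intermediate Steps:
c(I, S) = I*√2 (c(I, S) = √((1 - 5) + 2) = √(-4 + 2) = √(-2) = I*√2)
w(g) = g*(2 + g)/4 (w(g) = ((2 + g)*g)/4 = (g*(2 + g))/4 = g*(2 + g)/4)
c(-2, -4)/w(-12) - 149 = (I*√2)/(((¼)*(-12)*(2 - 12))) - 149 = (I*√2)/(((¼)*(-12)*(-10))) - 149 = (I*√2)/30 - 149 = (I*√2)*(1/30) - 149 = I*√2/30 - 149 = -149 + I*√2/30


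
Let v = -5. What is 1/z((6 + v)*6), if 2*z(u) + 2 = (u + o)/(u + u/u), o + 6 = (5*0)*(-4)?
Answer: -1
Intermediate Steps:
o = -6 (o = -6 + (5*0)*(-4) = -6 + 0*(-4) = -6 + 0 = -6)
z(u) = -1 + (-6 + u)/(2*(1 + u)) (z(u) = -1 + ((u - 6)/(u + u/u))/2 = -1 + ((-6 + u)/(u + 1))/2 = -1 + ((-6 + u)/(1 + u))/2 = -1 + (-6 + u)/(2*(1 + u)))
1/z((6 + v)*6) = 1/((-8 - (6 - 5)*6)/(2*(1 + (6 - 5)*6))) = 1/((-8 - 6)/(2*(1 + 1*6))) = 1/((-8 - 1*6)/(2*(1 + 6))) = 1/((½)*(-8 - 6)/7) = 1/((½)*(⅐)*(-14)) = 1/(-1) = -1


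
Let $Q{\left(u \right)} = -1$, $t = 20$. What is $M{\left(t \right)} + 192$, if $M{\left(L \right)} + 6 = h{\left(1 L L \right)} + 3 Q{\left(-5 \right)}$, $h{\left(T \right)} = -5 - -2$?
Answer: $180$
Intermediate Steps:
$h{\left(T \right)} = -3$ ($h{\left(T \right)} = -5 + 2 = -3$)
$M{\left(L \right)} = -12$ ($M{\left(L \right)} = -6 + \left(-3 + 3 \left(-1\right)\right) = -6 - 6 = -12$)
$M{\left(t \right)} + 192 = -12 + 192 = 180$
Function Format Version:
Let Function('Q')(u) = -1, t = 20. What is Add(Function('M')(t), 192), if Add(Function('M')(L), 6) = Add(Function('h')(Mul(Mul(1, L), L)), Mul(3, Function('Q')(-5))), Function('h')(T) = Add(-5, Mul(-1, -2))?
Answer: 180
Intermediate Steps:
Function('h')(T) = -3 (Function('h')(T) = Add(-5, 2) = -3)
Function('M')(L) = -12 (Function('M')(L) = Add(-6, Add(-3, Mul(3, -1))) = Add(-6, Add(-3, -3)) = Add(-6, -6) = -12)
Add(Function('M')(t), 192) = Add(-12, 192) = 180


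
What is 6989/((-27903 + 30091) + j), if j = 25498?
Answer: 6989/27686 ≈ 0.25244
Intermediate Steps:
6989/((-27903 + 30091) + j) = 6989/((-27903 + 30091) + 25498) = 6989/(2188 + 25498) = 6989/27686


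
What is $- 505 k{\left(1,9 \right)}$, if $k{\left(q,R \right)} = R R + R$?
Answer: $-45450$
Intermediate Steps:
$k{\left(q,R \right)} = R + R^{2}$ ($k{\left(q,R \right)} = R^{2} + R = R + R^{2}$)
$- 505 k{\left(1,9 \right)} = - 505 \cdot 9 \left(1 + 9\right) = - 505 \cdot 9 \cdot 10 = \left(-505\right) 90 = -45450$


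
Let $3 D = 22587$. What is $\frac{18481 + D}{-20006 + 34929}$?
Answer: $\frac{26010}{14923} \approx 1.7429$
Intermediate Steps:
$D = 7529$ ($D = \frac{1}{3} \cdot 22587 = 7529$)
$\frac{18481 + D}{-20006 + 34929} = \frac{18481 + 7529}{-20006 + 34929} = \frac{26010}{14923}$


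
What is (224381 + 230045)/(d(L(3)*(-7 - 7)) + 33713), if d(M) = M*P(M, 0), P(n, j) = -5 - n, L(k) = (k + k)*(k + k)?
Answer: -454426/217783 ≈ -2.0866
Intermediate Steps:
L(k) = 4*k² (L(k) = (2*k)*(2*k) = 4*k²)
d(M) = M*(-5 - M)
(224381 + 230045)/(d(L(3)*(-7 - 7)) + 33713) = (224381 + 230045)/(-(4*3²)*(-7 - 7)*(5 + (4*3²)*(-7 - 7)) + 33713) = 454426/(-(4*9)*(-14)*(5 + (4*9)*(-14)) + 33713) = 454426/(-36*(-14)*(5 + 36*(-14)) + 33713) = 454426/(-1*(-504)*(5 - 504) + 33713) = 454426/(-1*(-504)*(-499) + 33713) = 454426/(-251496 + 33713) = 454426/(-217783) = 454426*(-1/217783) = -454426/217783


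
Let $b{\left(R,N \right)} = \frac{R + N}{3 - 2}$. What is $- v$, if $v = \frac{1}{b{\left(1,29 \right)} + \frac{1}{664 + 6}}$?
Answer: $- \frac{670}{20101} \approx -0.033332$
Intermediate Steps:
$b{\left(R,N \right)} = N + R$ ($b{\left(R,N \right)} = \frac{N + R}{1} = \left(N + R\right) 1 = N + R$)
$v = \frac{670}{20101}$ ($v = \frac{1}{\left(29 + 1\right) + \frac{1}{664 + 6}} = \frac{1}{30 + \frac{1}{670}} = \frac{1}{\frac{20101}{670}} = \frac{670}{20101} \approx 0.033332$)
$- v = \left(-1\right) \frac{670}{20101} = - \frac{670}{20101}$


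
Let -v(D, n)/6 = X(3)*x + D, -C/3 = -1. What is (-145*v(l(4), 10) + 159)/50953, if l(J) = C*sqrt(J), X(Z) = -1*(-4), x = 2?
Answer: 12339/50953 ≈ 0.24216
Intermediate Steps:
X(Z) = 4
C = 3 (C = -3*(-1) = 3)
l(J) = 3*sqrt(J)
v(D, n) = -48 - 6*D (v(D, n) = -6*(4*2 + D) = -6*(8 + D) = -48 - 6*D)
(-145*v(l(4), 10) + 159)/50953 = (-145*(-48 - 18*sqrt(4)) + 159)/50953 = (-145*(-48 - 18*2) + 159)*(1/50953) = (-145*(-48 - 6*6) + 159)*(1/50953) = (-145*(-48 - 36) + 159)*(1/50953) = (-145*(-84) + 159)*(1/50953) = (12180 + 159)*(1/50953) = 12339*(1/50953) = 12339/50953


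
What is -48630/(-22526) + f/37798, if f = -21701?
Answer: 674640007/425718874 ≈ 1.5847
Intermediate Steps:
-48630/(-22526) + f/37798 = -48630/(-22526) - 21701/37798 = -48630*(-1/22526) - 21701*1/37798 = 24315/11263 - 21701/37798 = 674640007/425718874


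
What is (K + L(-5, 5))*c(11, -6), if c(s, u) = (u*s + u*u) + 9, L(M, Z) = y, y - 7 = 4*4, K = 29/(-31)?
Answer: -14364/31 ≈ -463.35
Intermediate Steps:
K = -29/31 (K = 29*(-1/31) = -29/31 ≈ -0.93548)
y = 23 (y = 7 + 4*4 = 7 + 16 = 23)
L(M, Z) = 23
c(s, u) = 9 + u² + s*u (c(s, u) = (s*u + u²) + 9 = (u² + s*u) + 9 = 9 + u² + s*u)
(K + L(-5, 5))*c(11, -6) = (-29/31 + 23)*(9 + (-6)² + 11*(-6)) = 684*(9 + 36 - 66)/31 = (684/31)*(-21) = -14364/31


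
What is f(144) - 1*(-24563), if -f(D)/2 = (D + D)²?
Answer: -141325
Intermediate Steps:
f(D) = -8*D² (f(D) = -2*(D + D)² = -2*4*D² = -8*D²)
f(144) - 1*(-24563) = -8*144² - 1*(-24563) = -8*20736 + 24563 = -165888 + 24563 = -141325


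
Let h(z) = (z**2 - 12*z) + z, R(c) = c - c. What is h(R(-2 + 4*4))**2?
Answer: 0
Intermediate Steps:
R(c) = 0
h(z) = z**2 - 11*z
h(R(-2 + 4*4))**2 = (0*(-11 + 0))**2 = (0*(-11))**2 = 0**2 = 0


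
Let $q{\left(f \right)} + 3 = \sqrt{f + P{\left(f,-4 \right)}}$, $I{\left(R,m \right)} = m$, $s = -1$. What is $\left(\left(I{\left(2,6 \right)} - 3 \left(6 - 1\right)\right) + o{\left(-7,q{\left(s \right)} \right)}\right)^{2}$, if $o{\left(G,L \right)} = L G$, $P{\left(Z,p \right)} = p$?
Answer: $\left(-12 + 7 i \sqrt{5}\right)^{2} \approx -101.0 - 375.66 i$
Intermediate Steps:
$q{\left(f \right)} = -3 + \sqrt{-4 + f}$ ($q{\left(f \right)} = -3 + \sqrt{f - 4} = -3 + \sqrt{-4 + f}$)
$o{\left(G,L \right)} = G L$
$\left(\left(I{\left(2,6 \right)} - 3 \left(6 - 1\right)\right) + o{\left(-7,q{\left(s \right)} \right)}\right)^{2} = \left(\left(6 - 3 \left(6 - 1\right)\right) - 7 \left(-3 + \sqrt{-4 - 1}\right)\right)^{2} = \left(\left(6 - 3 \left(6 - 1\right)\right) - 7 \left(-3 + \sqrt{-5}\right)\right)^{2} = \left(\left(6 - 15\right) - 7 \left(-3 + i \sqrt{5}\right)\right)^{2} = \left(\left(6 - 15\right) + \left(21 - 7 i \sqrt{5}\right)\right)^{2} = \left(-9 + \left(21 - 7 i \sqrt{5}\right)\right)^{2} = \left(12 - 7 i \sqrt{5}\right)^{2}$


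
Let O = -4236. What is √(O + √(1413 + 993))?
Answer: √(-4236 + √2406) ≈ 64.707*I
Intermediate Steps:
√(O + √(1413 + 993)) = √(-4236 + √(1413 + 993)) = √(-4236 + √2406)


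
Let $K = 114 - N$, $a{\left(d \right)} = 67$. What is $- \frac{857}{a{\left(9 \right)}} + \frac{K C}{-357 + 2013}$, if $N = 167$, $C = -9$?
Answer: $- \frac{154137}{12328} \approx -12.503$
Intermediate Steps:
$K = -53$ ($K = 114 - 167 = -53$)
$- \frac{857}{a{\left(9 \right)}} + \frac{K C}{-357 + 2013} = - \frac{857}{67} + \frac{\left(-53\right) \left(-9\right)}{-357 + 2013} = \left(-857\right) \frac{1}{67} + \frac{477}{1656} = - \frac{857}{67} + 477 \cdot \frac{1}{1656} = - \frac{857}{67} + \frac{53}{184} = - \frac{154137}{12328}$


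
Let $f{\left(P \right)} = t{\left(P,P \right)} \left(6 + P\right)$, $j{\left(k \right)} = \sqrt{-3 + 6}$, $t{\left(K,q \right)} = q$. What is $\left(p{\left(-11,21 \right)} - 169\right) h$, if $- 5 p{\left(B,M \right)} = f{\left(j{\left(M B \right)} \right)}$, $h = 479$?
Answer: $- \frac{406192}{5} - \frac{2874 \sqrt{3}}{5} \approx -82234.0$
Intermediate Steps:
$j{\left(k \right)} = \sqrt{3}$
$f{\left(P \right)} = P \left(6 + P\right)$
$p{\left(B,M \right)} = - \frac{\sqrt{3} \left(6 + \sqrt{3}\right)}{5}$
$\left(p{\left(-11,21 \right)} - 169\right) h = \left(\left(- \frac{3}{5} - \frac{6 \sqrt{3}}{5}\right) - 169\right) 479 = \left(- \frac{848}{5} - \frac{6 \sqrt{3}}{5}\right) 479 = - \frac{406192}{5} - \frac{2874 \sqrt{3}}{5}$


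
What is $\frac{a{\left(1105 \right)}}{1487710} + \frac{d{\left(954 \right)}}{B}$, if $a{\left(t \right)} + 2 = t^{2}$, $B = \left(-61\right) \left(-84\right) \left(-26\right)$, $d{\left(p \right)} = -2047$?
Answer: $\frac{11836779323}{14157048360} \approx 0.83611$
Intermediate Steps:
$B = -133224$ ($B = 5124 \left(-26\right) = -133224$)
$a{\left(t \right)} = -2 + t^{2}$
$\frac{a{\left(1105 \right)}}{1487710} + \frac{d{\left(954 \right)}}{B} = \frac{-2 + 1105^{2}}{1487710} - \frac{2047}{-133224} = \left(-2 + 1221025\right) \frac{1}{1487710} - - \frac{2047}{133224} = 1221023 \cdot \frac{1}{1487710} + \frac{2047}{133224} = \frac{1221023}{1487710} + \frac{2047}{133224} = \frac{11836779323}{14157048360}$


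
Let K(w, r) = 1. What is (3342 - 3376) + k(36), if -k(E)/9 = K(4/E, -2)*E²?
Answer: -11698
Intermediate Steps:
k(E) = -9*E²
(3342 - 3376) + k(36) = (3342 - 3376) - 9*36² = -34 - 9*1296 = -34 - 11664 = -11698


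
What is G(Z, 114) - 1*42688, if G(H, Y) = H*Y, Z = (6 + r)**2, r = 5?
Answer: -28894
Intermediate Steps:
Z = 121 (Z = (6 + 5)**2 = 11**2 = 121)
G(Z, 114) - 1*42688 = 121*114 - 1*42688 = 13794 - 42688 = -28894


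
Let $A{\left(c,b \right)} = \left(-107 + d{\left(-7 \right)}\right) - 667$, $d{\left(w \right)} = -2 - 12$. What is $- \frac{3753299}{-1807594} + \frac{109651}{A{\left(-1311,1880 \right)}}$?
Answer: $- \frac{97623445041}{712192036} \approx -137.07$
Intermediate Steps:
$d{\left(w \right)} = -14$ ($d{\left(w \right)} = -2 - 12 = -14$)
$A{\left(c,b \right)} = -788$ ($A{\left(c,b \right)} = \left(-107 - 14\right) - 667 = -121 - 667 = -788$)
$- \frac{3753299}{-1807594} + \frac{109651}{A{\left(-1311,1880 \right)}} = - \frac{3753299}{-1807594} + \frac{109651}{-788} = \left(-3753299\right) \left(- \frac{1}{1807594}\right) + 109651 \left(- \frac{1}{788}\right) = \frac{3753299}{1807594} - \frac{109651}{788} = - \frac{97623445041}{712192036}$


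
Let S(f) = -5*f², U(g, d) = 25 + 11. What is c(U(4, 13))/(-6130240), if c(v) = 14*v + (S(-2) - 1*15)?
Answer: -469/6130240 ≈ -7.6506e-5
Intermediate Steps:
U(g, d) = 36
c(v) = -35 + 14*v (c(v) = 14*v + (-5*(-2)² - 1*15) = 14*v + (-5*4 - 15) = 14*v + (-20 - 15) = 14*v - 35 = -35 + 14*v)
c(U(4, 13))/(-6130240) = (-35 + 14*36)/(-6130240) = (-35 + 504)*(-1/6130240) = 469*(-1/6130240) = -469/6130240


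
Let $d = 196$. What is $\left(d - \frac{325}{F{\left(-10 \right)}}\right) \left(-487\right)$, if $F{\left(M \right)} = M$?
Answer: $- \frac{222559}{2} \approx -1.1128 \cdot 10^{5}$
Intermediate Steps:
$\left(d - \frac{325}{F{\left(-10 \right)}}\right) \left(-487\right) = \left(196 - \frac{325}{-10}\right) \left(-487\right) = \left(196 - - \frac{65}{2}\right) \left(-487\right) = \left(196 + \frac{65}{2}\right) \left(-487\right) = \frac{457}{2} \left(-487\right) = - \frac{222559}{2}$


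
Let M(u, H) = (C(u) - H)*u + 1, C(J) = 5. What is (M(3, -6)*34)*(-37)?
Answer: -42772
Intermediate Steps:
M(u, H) = 1 + u*(5 - H) (M(u, H) = (5 - H)*u + 1 = u*(5 - H) + 1 = 1 + u*(5 - H))
(M(3, -6)*34)*(-37) = ((1 + 5*3 - 1*(-6)*3)*34)*(-37) = ((1 + 15 + 18)*34)*(-37) = (34*34)*(-37) = 1156*(-37) = -42772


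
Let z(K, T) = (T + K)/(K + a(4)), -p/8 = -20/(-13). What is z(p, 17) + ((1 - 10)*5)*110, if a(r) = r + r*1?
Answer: -277261/56 ≈ -4951.1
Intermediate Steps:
a(r) = 2*r (a(r) = r + r = 2*r)
p = -160/13 (p = -(-160)/(-13) = -(-160)*(-1)/13 = -8*20/13 = -160/13 ≈ -12.308)
z(K, T) = (K + T)/(8 + K) (z(K, T) = (T + K)/(K + 2*4) = (K + T)/(K + 8) = (K + T)/(8 + K))
z(p, 17) + ((1 - 10)*5)*110 = (-160/13 + 17)/(8 - 160/13) + ((1 - 10)*5)*110 = (61/13)/(-56/13) - 9*5*110 = -13/56*61/13 - 45*110 = -61/56 - 4950 = -277261/56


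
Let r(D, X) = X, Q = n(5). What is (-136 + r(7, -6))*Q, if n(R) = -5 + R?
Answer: 0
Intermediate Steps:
Q = 0 (Q = -5 + 5 = 0)
(-136 + r(7, -6))*Q = (-136 - 6)*0 = -142*0 = 0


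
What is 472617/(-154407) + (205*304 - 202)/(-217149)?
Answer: -12468862551/3725480627 ≈ -3.3469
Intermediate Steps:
472617/(-154407) + (205*304 - 202)/(-217149) = 472617*(-1/154407) + (62320 - 202)*(-1/217149) = -157539/51469 + 62118*(-1/217149) = -157539/51469 - 20706/72383 = -12468862551/3725480627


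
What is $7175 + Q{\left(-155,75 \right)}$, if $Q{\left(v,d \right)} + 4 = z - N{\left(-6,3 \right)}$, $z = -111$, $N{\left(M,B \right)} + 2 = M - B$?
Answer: $7071$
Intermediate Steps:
$N{\left(M,B \right)} = -2 + M - B$ ($N{\left(M,B \right)} = -2 - \left(B - M\right) = -2 + M - B$)
$Q{\left(v,d \right)} = -104$ ($Q{\left(v,d \right)} = -4 - \left(103 - 3\right) = -4 - 100 = -104$)
$7175 + Q{\left(-155,75 \right)} = 7175 - 104 = 7071$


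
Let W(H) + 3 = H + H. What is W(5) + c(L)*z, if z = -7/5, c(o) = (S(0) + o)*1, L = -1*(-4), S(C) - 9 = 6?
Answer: -98/5 ≈ -19.600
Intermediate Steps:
S(C) = 15 (S(C) = 9 + 6 = 15)
W(H) = -3 + 2*H (W(H) = -3 + (H + H) = -3 + 2*H)
L = 4
c(o) = 15 + o (c(o) = (15 + o)*1 = 15 + o)
z = -7/5 (z = -7*⅕ = -7/5 ≈ -1.4000)
W(5) + c(L)*z = (-3 + 2*5) + (15 + 4)*(-7/5) = (-3 + 10) + 19*(-7/5) = 7 - 133/5 = -98/5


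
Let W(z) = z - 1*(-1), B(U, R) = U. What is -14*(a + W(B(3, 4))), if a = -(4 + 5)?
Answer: 70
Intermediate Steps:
a = -9 (a = -1*9 = -9)
W(z) = 1 + z (W(z) = z + 1 = 1 + z)
-14*(a + W(B(3, 4))) = -14*(-9 + (1 + 3)) = -14*(-9 + 4) = -14*(-5) = 70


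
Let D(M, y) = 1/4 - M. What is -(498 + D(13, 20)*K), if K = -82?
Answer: -3087/2 ≈ -1543.5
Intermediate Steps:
D(M, y) = ¼ - M (D(M, y) = 1*(¼) - M = ¼ - M)
-(498 + D(13, 20)*K) = -(498 + (¼ - 1*13)*(-82)) = -(498 + (¼ - 13)*(-82)) = -(498 - 51/4*(-82)) = -(498 + 2091/2) = -1*3087/2 = -3087/2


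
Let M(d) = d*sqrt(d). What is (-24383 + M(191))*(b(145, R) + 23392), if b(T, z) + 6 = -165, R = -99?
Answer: -566197643 + 4435211*sqrt(191) ≈ -5.0490e+8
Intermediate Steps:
b(T, z) = -171 (b(T, z) = -6 - 165 = -171)
M(d) = d**(3/2)
(-24383 + M(191))*(b(145, R) + 23392) = (-24383 + 191**(3/2))*(-171 + 23392) = (-24383 + 191*sqrt(191))*23221 = -566197643 + 4435211*sqrt(191)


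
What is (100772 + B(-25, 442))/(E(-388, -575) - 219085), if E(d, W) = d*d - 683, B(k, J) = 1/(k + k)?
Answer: -5038599/3461200 ≈ -1.4557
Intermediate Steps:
B(k, J) = 1/(2*k)
E(d, W) = -683 + d² (E(d, W) = d² - 683 = -683 + d²)
(100772 + B(-25, 442))/(E(-388, -575) - 219085) = (100772 + (½)/(-25))/((-683 + (-388)²) - 219085) = (100772 + (½)*(-1/25))/((-683 + 150544) - 219085) = (100772 - 1/50)/(149861 - 219085) = (5038599/50)/(-69224) = (5038599/50)*(-1/69224) = -5038599/3461200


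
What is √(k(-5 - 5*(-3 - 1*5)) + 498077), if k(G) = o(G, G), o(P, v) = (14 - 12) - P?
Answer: 2*√124511 ≈ 705.72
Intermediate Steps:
o(P, v) = 2 - P
k(G) = 2 - G
√(k(-5 - 5*(-3 - 1*5)) + 498077) = √((2 - (-5 - 5*(-3 - 1*5))) + 498077) = √((2 - (-5 - 5*(-3 - 5))) + 498077) = √((2 - (-5 - 5*(-8))) + 498077) = √((2 - (-5 + 40)) + 498077) = √((2 - 1*35) + 498077) = √((2 - 35) + 498077) = √(-33 + 498077) = √498044 = 2*√124511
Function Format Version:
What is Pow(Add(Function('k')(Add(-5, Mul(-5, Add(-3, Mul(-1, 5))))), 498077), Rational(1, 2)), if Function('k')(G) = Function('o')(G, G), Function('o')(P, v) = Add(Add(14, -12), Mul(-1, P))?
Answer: Mul(2, Pow(124511, Rational(1, 2))) ≈ 705.72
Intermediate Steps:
Function('o')(P, v) = Add(2, Mul(-1, P))
Function('k')(G) = Add(2, Mul(-1, G))
Pow(Add(Function('k')(Add(-5, Mul(-5, Add(-3, Mul(-1, 5))))), 498077), Rational(1, 2)) = Pow(Add(Add(2, Mul(-1, Add(-5, Mul(-5, Add(-3, Mul(-1, 5)))))), 498077), Rational(1, 2)) = Pow(Add(Add(2, Mul(-1, Add(-5, Mul(-5, Add(-3, -5))))), 498077), Rational(1, 2)) = Pow(Add(Add(2, Mul(-1, Add(-5, Mul(-5, -8)))), 498077), Rational(1, 2)) = Pow(Add(Add(2, Mul(-1, Add(-5, 40))), 498077), Rational(1, 2)) = Pow(Add(Add(2, Mul(-1, 35)), 498077), Rational(1, 2)) = Pow(Add(Add(2, -35), 498077), Rational(1, 2)) = Pow(Add(-33, 498077), Rational(1, 2)) = Pow(498044, Rational(1, 2)) = Mul(2, Pow(124511, Rational(1, 2)))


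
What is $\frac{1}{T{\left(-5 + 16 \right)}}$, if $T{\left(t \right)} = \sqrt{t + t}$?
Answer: $\frac{\sqrt{22}}{22} \approx 0.2132$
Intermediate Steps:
$T{\left(t \right)} = \sqrt{2} \sqrt{t}$ ($T{\left(t \right)} = \sqrt{2 t} = \sqrt{2} \sqrt{t}$)
$\frac{1}{T{\left(-5 + 16 \right)}} = \frac{1}{\sqrt{2} \sqrt{-5 + 16}} = \frac{1}{\sqrt{2} \sqrt{11}} = \frac{1}{\sqrt{22}} = \frac{\sqrt{22}}{22}$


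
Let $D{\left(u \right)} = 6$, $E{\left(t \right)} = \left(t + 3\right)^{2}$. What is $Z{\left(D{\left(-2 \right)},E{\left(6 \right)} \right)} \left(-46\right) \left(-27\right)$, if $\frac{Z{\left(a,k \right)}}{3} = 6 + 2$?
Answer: $29808$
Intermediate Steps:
$E{\left(t \right)} = \left(3 + t\right)^{2}$
$Z{\left(a,k \right)} = 24$ ($Z{\left(a,k \right)} = 3 \left(6 + 2\right) = 3 \cdot 8 = 24$)
$Z{\left(D{\left(-2 \right)},E{\left(6 \right)} \right)} \left(-46\right) \left(-27\right) = 24 \left(-46\right) \left(-27\right) = \left(-1104\right) \left(-27\right) = 29808$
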